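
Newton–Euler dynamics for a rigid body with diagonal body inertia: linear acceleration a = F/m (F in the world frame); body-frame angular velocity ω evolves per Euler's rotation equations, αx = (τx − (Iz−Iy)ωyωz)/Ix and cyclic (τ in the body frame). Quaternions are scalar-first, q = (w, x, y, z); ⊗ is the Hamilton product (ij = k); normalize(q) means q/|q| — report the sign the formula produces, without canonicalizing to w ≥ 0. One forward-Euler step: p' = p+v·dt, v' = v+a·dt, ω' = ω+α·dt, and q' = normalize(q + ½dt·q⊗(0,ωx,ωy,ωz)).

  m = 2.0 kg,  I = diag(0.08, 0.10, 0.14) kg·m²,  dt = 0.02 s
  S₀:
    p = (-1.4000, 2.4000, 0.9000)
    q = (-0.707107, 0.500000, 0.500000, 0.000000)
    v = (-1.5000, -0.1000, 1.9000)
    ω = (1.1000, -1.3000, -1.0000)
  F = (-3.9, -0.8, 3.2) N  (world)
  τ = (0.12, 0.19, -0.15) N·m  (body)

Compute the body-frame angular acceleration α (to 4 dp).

ω×(Iω) gyroscopic = (0.0520, 0.0660, -0.0286)
angular accel α = (0.8500, 1.2400, -0.8671)

α = (0.8500, 1.2400, -0.8671)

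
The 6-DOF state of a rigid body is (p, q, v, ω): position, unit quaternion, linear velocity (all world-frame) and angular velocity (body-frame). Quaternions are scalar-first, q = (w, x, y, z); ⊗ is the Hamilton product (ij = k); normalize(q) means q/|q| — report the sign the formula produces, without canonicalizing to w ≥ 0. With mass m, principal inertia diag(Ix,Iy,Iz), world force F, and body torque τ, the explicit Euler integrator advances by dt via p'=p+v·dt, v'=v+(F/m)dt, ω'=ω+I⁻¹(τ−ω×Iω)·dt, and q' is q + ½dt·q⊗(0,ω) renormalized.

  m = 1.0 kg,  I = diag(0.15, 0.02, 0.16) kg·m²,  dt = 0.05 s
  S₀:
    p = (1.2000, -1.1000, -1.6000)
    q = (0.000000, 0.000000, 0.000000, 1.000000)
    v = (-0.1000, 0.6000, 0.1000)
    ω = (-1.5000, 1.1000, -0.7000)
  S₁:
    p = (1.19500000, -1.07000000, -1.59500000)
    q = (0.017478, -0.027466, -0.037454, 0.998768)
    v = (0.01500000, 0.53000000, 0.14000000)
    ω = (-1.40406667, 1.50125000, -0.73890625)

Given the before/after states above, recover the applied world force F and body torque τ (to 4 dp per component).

Δv = v₁−v₀ = (0.11500000, -0.07000000, 0.04000000)
applied force F = (2.3000, -1.4000, 0.8000)
Δω = ω₁−ω₀ = (0.09593333, 0.40125000, -0.03890625)
precession coupling = (-0.1078, -0.0105, 0.2145)
τ = I·(Δω/dt) + ω₀×(Iω₀) = (0.1800, 0.1500, 0.0900)

F = (2.3000, -1.4000, 0.8000)
τ = (0.1800, 0.1500, 0.0900)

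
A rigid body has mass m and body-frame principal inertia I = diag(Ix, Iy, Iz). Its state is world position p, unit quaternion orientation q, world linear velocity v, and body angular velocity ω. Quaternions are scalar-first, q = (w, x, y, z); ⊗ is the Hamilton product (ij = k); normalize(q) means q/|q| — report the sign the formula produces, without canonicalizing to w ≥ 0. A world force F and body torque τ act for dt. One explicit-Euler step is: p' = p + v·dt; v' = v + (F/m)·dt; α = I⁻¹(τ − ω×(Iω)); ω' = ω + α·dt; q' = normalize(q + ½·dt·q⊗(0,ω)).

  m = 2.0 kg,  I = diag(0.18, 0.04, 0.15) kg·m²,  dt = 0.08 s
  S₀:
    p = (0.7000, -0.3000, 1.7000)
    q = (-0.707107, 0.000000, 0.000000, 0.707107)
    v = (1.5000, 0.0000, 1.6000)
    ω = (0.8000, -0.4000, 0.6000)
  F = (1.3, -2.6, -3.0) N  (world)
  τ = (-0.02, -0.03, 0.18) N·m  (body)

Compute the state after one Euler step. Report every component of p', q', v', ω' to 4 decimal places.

p' = (0.8200, -0.3000, 1.8280)
q' = (-0.7234, -0.0113, 0.0339, 0.6895)
v' = (1.5520, -0.1040, 1.4800)
ω' = (0.8028, -0.4888, 0.6721)

(τ − ω×Iω)/I = (0.0356, -1.1100, 0.9013)
new body rate ω' = (0.8028, -0.4888, 0.6721)
Hamilton product q⊗(0,ω) = (-0.4242642, -0.2828428, 0.8485284, -0.4242642)
updated quaternion q' = (-0.7234, -0.0113, 0.0339, 0.6895)
new position p' = (0.8200, -0.3000, 1.8280)
v + (F/m)dt = (1.5520, -0.1040, 1.4800)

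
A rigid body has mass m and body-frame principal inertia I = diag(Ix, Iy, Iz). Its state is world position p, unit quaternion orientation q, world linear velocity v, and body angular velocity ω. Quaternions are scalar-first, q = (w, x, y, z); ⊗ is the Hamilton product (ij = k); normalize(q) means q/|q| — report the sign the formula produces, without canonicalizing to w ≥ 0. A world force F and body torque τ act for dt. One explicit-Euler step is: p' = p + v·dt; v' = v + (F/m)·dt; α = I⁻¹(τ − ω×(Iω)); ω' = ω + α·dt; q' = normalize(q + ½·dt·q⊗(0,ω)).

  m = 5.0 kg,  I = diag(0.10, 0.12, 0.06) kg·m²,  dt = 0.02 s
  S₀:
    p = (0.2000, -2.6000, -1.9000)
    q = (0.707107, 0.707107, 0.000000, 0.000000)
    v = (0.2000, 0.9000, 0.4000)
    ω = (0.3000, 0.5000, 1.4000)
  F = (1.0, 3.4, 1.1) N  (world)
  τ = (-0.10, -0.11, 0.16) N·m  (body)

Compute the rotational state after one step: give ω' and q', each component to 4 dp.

(τ − ω×Iω)/I = (-0.5800, -1.0567, 2.6167)
ω + α·dt = (0.2884, 0.4789, 1.4523)
2q̇ = q⊗(0,ω) = (-0.2121321, 0.2121321, -0.6363963, 1.3435033)
updated quaternion q' = (0.7049, 0.7091, -0.0064, 0.0134)

ω' = (0.2884, 0.4789, 1.4523)
q' = (0.7049, 0.7091, -0.0064, 0.0134)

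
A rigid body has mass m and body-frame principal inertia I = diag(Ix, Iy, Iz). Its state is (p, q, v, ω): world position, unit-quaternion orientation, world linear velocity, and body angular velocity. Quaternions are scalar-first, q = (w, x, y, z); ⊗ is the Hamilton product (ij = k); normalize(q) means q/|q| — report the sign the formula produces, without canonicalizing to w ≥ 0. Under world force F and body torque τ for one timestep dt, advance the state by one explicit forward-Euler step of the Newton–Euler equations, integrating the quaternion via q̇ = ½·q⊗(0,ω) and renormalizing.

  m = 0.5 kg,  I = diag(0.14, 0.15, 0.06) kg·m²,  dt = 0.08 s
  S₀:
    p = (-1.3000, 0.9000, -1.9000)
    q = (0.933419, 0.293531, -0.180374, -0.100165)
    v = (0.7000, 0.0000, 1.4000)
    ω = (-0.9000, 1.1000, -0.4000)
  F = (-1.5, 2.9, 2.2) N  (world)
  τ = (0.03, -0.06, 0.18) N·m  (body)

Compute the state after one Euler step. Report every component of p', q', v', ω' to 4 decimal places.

p' = (-1.2440, 0.9000, -1.7880)
q' = (0.9487, 0.2668, -0.1308, -0.1085)
v' = (0.4600, 0.4640, 1.7520)
ω' = (-0.9055, 1.0526, -0.1468)

ω×(Iω) gyroscopic = (0.0396, 0.0288, -0.0099)
(τ − ω×Iω)/I = (-0.0686, -0.5920, 3.1650)
new body rate ω' = (-0.9055, 1.0526, -0.1468)
2q̇ = q⊗(0,ω) = (0.4225233, -0.6577460, 1.2343218, -0.2128201)
q + ½dt·q⊗(0,ω), renormalized = (0.9487, 0.2668, -0.1308, -0.1085)
new position p' = (-1.2440, 0.9000, -1.7880)
new velocity v' = (0.4600, 0.4640, 1.7520)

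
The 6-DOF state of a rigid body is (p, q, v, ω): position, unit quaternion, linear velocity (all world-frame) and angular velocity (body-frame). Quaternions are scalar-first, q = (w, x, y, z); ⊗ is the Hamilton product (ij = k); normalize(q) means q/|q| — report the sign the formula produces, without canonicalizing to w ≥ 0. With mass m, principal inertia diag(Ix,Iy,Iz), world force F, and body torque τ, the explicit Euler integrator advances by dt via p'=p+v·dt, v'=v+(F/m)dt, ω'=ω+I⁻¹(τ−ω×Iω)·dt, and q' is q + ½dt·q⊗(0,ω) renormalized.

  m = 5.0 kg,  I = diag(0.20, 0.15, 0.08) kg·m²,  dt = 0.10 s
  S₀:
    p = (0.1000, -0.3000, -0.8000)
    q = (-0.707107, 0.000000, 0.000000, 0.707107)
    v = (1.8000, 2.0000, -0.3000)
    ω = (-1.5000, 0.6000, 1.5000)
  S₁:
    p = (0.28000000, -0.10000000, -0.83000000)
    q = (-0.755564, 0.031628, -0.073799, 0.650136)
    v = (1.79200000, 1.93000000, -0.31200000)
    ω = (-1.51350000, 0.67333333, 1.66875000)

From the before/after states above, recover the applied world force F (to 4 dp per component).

F = (-0.4000, -3.5000, -0.6000)

Δv = v₁−v₀ = (-0.00800000, -0.07000000, -0.01200000)
m·(v₁−v₀)/dt = (-0.4000, -3.5000, -0.6000)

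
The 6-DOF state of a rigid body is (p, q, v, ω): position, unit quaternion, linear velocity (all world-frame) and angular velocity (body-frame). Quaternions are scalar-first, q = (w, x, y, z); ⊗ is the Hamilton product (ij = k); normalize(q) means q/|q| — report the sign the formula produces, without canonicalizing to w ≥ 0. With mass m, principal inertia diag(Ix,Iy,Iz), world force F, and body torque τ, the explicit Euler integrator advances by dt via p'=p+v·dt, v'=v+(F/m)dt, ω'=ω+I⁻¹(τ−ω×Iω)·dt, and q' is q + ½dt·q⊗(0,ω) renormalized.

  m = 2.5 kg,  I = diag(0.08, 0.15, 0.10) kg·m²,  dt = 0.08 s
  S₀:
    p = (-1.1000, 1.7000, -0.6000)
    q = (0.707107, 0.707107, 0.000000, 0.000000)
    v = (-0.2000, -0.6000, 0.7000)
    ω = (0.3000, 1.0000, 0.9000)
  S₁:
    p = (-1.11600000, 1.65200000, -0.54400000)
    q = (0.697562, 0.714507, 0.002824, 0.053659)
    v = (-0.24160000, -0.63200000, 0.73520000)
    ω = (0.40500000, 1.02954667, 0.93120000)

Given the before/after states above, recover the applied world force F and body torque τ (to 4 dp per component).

F = (-1.3000, -1.0000, 1.1000)
τ = (0.0600, 0.0500, 0.0600)

velocity change Δv = (-0.04160000, -0.03200000, 0.03520000)
applied force F = (-1.3000, -1.0000, 1.1000)
rate change Δω = (0.10500000, 0.02954667, 0.03120000)
τ = I·(Δω/dt) + ω₀×(Iω₀) = (0.0600, 0.0500, 0.0600)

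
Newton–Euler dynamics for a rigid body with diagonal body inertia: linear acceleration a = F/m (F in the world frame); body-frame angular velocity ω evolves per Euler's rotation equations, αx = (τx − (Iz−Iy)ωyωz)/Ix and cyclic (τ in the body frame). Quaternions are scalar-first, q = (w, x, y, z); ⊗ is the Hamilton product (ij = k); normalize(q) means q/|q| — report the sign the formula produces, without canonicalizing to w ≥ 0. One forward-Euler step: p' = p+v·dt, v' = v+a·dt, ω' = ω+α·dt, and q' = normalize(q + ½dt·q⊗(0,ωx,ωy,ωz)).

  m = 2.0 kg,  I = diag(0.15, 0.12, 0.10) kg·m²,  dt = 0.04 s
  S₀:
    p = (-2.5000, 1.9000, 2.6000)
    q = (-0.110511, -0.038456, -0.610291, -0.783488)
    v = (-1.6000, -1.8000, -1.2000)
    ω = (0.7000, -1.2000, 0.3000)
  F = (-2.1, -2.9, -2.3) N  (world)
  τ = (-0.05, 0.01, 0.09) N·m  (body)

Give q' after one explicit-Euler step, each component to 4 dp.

q⊗(0,ω) = (-0.4703836, -1.2006306, -0.4042916, 0.4401976)
q + ½dt·q⊗(0,ω), renormalized = (-0.1199, -0.0624, -0.6181, -0.7744)

q' = (-0.1199, -0.0624, -0.6181, -0.7744)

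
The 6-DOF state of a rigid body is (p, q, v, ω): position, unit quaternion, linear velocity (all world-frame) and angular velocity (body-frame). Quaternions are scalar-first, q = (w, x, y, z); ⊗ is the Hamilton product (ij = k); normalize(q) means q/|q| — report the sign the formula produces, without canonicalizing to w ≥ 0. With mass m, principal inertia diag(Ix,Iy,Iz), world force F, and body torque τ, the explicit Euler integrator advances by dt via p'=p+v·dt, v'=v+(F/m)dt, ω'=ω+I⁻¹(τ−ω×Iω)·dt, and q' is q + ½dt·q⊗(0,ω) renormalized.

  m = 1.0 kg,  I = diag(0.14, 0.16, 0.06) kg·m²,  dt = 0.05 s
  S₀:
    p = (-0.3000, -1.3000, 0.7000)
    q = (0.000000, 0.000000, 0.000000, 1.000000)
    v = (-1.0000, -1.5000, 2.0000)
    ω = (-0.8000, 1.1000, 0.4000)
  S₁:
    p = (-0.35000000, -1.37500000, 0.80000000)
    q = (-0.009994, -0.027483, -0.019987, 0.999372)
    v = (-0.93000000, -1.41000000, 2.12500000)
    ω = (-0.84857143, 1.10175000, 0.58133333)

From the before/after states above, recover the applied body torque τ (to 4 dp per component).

τ = (-0.1800, -0.0200, 0.2000)

ω₁ − ω₀ = (-0.04857143, 0.00175000, 0.18133333)
τ = I·(Δω/dt) + ω₀×(Iω₀) = (-0.1800, -0.0200, 0.2000)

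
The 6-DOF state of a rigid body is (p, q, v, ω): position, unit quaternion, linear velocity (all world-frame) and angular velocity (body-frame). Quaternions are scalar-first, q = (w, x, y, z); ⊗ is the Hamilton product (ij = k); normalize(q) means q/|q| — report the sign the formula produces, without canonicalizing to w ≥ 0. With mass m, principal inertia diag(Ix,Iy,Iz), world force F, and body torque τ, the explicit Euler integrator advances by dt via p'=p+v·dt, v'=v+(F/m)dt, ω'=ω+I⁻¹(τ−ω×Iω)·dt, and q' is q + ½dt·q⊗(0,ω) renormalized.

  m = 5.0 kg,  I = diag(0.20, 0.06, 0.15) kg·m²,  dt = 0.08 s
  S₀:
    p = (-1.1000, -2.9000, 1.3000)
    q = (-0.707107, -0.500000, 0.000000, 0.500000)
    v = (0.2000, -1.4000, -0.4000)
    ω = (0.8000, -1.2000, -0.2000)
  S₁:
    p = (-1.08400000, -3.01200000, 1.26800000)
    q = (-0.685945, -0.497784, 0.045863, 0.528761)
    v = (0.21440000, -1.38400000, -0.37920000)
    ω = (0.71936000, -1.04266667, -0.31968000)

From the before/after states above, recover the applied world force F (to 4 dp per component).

v₁ − v₀ = (0.01440000, 0.01600000, 0.02080000)
applied force F = (0.9000, 1.0000, 1.3000)

F = (0.9000, 1.0000, 1.3000)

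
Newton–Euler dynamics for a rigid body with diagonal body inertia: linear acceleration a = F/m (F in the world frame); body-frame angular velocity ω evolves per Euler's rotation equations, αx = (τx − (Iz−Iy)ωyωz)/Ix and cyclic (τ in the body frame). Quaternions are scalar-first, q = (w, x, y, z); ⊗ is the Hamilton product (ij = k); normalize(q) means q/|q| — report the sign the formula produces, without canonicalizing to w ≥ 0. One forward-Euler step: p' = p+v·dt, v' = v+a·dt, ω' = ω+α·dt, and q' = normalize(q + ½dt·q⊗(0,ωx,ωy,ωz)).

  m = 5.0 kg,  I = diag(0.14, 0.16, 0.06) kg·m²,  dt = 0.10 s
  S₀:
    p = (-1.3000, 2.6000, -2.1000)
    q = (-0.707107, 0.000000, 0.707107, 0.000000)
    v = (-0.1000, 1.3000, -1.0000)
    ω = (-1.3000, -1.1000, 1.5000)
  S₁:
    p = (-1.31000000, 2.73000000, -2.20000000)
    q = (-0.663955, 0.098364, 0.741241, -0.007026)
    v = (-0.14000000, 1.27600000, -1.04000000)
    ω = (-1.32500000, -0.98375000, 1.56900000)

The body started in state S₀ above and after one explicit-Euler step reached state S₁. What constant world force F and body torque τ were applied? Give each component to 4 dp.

v₁ − v₀ = (-0.04000000, -0.02400000, -0.04000000)
F = m·Δv/dt = (-2.0000, -1.2000, -2.0000)
Δω = ω₁−ω₀ = (-0.02500000, 0.11625000, 0.06900000)
gyro term ω₀×Iω₀ = (0.1650, -0.1560, 0.0286)
I·α + gyro = (0.1300, 0.0300, 0.0700)

F = (-2.0000, -1.2000, -2.0000)
τ = (0.1300, 0.0300, 0.0700)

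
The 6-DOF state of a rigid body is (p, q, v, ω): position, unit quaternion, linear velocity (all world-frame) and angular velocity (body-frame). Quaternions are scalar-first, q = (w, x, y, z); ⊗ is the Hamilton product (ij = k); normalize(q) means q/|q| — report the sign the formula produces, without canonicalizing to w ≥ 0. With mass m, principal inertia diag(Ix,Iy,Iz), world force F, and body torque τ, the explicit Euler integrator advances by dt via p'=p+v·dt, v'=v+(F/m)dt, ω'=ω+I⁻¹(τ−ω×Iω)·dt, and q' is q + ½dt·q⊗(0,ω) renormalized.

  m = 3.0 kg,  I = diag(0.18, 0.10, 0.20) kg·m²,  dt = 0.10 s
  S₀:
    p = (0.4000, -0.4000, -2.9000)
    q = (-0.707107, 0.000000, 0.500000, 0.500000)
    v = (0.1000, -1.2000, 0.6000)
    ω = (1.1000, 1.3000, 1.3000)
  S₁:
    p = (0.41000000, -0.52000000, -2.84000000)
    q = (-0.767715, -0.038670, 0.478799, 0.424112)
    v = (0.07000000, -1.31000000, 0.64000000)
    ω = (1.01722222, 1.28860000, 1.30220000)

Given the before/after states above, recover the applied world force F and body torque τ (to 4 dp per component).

F = (-0.9000, -3.3000, 1.2000)
τ = (0.0200, -0.0400, -0.1100)

Δv = v₁−v₀ = (-0.03000000, -0.11000000, 0.04000000)
applied force F = (-0.9000, -3.3000, 1.2000)
rate change Δω = (-0.08277778, -0.01140000, 0.00220000)
precession coupling = (0.1690, -0.0286, -0.1144)
τ = I·(Δω/dt) + ω₀×(Iω₀) = (0.0200, -0.0400, -0.1100)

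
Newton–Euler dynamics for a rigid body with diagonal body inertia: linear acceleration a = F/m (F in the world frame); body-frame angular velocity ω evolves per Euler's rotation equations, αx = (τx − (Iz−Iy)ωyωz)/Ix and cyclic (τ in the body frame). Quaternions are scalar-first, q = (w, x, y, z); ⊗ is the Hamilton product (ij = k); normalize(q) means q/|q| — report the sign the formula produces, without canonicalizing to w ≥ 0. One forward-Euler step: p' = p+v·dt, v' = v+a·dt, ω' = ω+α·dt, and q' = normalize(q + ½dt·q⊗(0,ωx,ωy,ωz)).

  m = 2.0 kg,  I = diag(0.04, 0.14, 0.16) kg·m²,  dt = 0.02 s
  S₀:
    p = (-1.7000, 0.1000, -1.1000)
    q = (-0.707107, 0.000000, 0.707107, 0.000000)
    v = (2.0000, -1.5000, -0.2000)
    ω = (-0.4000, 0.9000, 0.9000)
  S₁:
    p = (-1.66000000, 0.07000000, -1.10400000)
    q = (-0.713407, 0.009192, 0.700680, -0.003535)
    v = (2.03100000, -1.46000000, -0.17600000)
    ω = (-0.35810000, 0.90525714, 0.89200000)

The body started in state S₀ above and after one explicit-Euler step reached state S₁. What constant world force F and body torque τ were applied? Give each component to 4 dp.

Δω = ω₁−ω₀ = (0.04190000, 0.00525714, -0.00800000)
applied torque τ = (0.1000, 0.0800, -0.1000)
Δv = v₁−v₀ = (0.03100000, 0.04000000, 0.02400000)
m·(v₁−v₀)/dt = (3.1000, 4.0000, 2.4000)

F = (3.1000, 4.0000, 2.4000)
τ = (0.1000, 0.0800, -0.1000)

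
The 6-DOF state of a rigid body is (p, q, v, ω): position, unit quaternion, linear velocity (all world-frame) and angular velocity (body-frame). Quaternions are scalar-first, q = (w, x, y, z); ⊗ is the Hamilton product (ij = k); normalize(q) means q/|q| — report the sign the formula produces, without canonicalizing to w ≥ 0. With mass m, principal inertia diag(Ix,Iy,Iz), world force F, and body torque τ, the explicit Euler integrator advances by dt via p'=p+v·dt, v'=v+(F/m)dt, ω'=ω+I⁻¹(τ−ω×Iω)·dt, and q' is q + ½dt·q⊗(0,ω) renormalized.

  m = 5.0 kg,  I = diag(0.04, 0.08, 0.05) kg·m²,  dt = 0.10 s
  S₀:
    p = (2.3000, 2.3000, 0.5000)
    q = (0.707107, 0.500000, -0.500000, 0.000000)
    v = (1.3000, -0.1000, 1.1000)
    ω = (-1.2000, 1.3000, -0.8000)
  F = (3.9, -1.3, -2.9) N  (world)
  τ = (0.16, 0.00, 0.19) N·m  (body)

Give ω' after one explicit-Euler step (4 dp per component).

gyro term ω×Iω = (0.0312, -0.0096, -0.0624)
α = I⁻¹(τ − ω×Iω) = (3.2200, 0.1200, 5.0480)
ω + α·dt = (-0.8780, 1.3120, -0.2952)

ω' = (-0.8780, 1.3120, -0.2952)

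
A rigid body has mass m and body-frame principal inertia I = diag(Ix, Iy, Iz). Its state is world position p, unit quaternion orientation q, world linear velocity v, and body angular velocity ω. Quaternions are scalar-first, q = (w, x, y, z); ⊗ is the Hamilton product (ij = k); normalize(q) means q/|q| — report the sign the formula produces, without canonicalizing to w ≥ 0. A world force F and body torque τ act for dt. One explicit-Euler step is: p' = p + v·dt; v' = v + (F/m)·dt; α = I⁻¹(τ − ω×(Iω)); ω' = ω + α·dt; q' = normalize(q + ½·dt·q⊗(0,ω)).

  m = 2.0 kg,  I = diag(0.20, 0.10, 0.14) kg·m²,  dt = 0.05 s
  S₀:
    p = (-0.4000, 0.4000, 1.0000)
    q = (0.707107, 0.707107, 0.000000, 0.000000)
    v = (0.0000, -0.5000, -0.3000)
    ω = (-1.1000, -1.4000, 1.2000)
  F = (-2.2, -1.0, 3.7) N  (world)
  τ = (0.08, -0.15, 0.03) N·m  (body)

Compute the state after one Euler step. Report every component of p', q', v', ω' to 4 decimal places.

p' = (-0.4000, 0.3750, 0.9850)
q' = (0.7255, 0.6867, -0.0459, -0.0035)
v' = (-0.0550, -0.5250, -0.2075)
ω' = (-1.0632, -1.4354, 1.2657)

p + v·dt = (-0.4000, 0.3750, 0.9850)
new velocity v' = (-0.0550, -0.5250, -0.2075)
(τ − ω×Iω)/I = (0.7360, -0.7080, 1.3143)
new body rate ω' = (-1.0632, -1.4354, 1.2657)
Hamilton product q⊗(0,ω) = (0.7778177, -0.7778177, -1.8384782, -0.1414214)
q' = normalize(q + ½dt·q⊗(0,ω)) = (0.7255, 0.6867, -0.0459, -0.0035)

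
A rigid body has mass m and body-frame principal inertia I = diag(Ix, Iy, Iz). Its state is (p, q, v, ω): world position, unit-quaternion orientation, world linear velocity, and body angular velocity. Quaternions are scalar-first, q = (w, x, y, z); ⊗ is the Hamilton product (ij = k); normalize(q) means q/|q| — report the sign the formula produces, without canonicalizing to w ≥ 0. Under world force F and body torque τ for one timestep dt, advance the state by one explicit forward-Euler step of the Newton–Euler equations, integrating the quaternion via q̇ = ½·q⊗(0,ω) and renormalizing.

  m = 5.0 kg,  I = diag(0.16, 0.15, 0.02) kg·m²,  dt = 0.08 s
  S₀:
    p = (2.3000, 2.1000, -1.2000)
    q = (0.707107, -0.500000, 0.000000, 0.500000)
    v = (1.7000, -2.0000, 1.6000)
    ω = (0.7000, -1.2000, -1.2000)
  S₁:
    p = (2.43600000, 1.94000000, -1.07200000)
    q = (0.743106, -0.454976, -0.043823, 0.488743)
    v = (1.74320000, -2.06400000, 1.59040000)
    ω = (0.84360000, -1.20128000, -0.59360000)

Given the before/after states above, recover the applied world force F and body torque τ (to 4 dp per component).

F = (2.7000, -4.0000, -0.6000)
τ = (0.1000, -0.1200, 0.1600)

Δv = v₁−v₀ = (0.04320000, -0.06400000, -0.00960000)
F = m·Δv/dt = (2.7000, -4.0000, -0.6000)
rate change Δω = (0.14360000, -0.00128000, 0.60640000)
gyro term ω₀×Iω₀ = (-0.1872, -0.1176, 0.0084)
τ = I·(Δω/dt) + ω₀×(Iω₀) = (0.1000, -0.1200, 0.1600)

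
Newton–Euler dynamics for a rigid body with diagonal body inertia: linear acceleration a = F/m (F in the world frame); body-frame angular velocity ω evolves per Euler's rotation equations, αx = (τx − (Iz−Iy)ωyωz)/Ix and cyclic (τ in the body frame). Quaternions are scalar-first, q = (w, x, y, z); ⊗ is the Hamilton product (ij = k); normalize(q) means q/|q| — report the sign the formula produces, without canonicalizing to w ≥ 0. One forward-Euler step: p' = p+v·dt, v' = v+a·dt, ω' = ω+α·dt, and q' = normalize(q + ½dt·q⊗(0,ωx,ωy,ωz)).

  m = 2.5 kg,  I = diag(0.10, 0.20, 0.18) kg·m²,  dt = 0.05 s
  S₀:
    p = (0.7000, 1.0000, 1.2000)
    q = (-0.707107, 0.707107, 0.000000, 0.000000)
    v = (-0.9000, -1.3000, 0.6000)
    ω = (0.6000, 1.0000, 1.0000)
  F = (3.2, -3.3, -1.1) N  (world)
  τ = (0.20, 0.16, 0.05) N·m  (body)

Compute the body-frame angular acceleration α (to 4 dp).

α = (2.2000, 1.0400, -0.0556)

ω×(Iω) gyroscopic = (-0.0200, -0.0480, 0.0600)
(τ − ω×Iω)/I = (2.2000, 1.0400, -0.0556)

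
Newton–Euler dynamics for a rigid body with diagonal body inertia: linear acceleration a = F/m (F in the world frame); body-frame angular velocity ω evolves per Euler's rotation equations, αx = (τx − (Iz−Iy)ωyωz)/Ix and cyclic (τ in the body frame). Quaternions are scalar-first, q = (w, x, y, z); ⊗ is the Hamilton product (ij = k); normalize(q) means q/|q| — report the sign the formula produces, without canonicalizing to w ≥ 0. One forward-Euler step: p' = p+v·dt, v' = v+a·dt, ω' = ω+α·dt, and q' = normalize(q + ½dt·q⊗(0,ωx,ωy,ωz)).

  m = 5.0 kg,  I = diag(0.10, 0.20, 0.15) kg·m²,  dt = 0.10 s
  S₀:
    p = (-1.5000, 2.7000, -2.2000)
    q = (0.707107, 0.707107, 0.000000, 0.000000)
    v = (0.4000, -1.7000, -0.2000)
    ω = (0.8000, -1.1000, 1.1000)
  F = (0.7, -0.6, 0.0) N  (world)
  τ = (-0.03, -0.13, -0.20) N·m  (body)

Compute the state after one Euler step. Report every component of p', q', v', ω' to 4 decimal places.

p' = (-1.4600, 2.5300, -2.2200)
q' = (0.6762, 0.7326, -0.0775, 0.0000)
v' = (0.4140, -1.7120, -0.2000)
ω' = (0.7095, -1.1430, 1.0253)

new position p' = (-1.4600, 2.5300, -2.2200)
v' = v + a·dt = (0.4140, -1.7120, -0.2000)
ω×(Iω) gyroscopic = (0.0605, -0.0440, -0.0880)
(τ − ω×Iω)/I = (-0.9050, -0.4300, -0.7467)
ω' = ω + α·dt = (0.7095, -1.1430, 1.0253)
2q̇ = q⊗(0,ω) = (-0.5656856, 0.5656856, -1.5556354, 0.0000000)
q' = normalize(q + ½dt·q⊗(0,ω)) = (0.6762, 0.7326, -0.0775, 0.0000)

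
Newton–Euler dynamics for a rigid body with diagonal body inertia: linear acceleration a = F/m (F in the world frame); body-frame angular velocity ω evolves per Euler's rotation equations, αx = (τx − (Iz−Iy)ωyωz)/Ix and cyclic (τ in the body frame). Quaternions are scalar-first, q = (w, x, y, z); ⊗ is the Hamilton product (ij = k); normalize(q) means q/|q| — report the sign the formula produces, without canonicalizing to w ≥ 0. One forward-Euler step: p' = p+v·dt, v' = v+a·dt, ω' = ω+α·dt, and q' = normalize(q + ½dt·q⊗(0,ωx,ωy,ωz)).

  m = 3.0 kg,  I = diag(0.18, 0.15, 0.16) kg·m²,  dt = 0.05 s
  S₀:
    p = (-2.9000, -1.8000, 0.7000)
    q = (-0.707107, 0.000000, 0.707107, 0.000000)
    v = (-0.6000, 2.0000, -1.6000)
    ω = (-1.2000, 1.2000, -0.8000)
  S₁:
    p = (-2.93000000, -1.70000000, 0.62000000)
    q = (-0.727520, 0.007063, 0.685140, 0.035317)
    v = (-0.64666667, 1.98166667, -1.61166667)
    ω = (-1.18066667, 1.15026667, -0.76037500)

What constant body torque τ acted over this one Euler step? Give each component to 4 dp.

τ = (0.0600, -0.1300, 0.1700)

ω₁ − ω₀ = (0.01933333, -0.04973333, 0.03962500)
precession coupling = (-0.0096, 0.0192, 0.0432)
I·α + gyro = (0.0600, -0.1300, 0.1700)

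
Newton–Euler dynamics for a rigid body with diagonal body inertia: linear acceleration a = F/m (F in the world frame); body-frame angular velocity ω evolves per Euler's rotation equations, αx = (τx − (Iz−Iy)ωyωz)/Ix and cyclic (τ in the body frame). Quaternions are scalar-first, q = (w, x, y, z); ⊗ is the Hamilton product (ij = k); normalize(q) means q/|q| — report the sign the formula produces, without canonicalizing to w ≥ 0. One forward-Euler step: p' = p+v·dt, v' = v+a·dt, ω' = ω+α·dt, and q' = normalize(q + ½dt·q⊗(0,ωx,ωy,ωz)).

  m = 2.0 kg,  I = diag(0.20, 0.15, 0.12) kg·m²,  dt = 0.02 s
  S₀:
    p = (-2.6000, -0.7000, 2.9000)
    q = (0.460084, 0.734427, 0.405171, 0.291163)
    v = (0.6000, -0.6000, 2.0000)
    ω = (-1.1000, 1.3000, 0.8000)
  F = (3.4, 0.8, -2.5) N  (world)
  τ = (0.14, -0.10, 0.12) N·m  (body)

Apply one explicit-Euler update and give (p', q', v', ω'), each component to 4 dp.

p' = (-2.5880, -0.7120, 2.9400)
q' = (0.4605, 0.7287, 0.4020, 0.3088)
v' = (0.6340, -0.5920, 1.9750)
ω' = (-1.0829, 1.2961, 0.8081)

angular accel α = (0.8560, -0.1973, 0.4042)
ω + α·dt = (-1.0829, 1.2961, 0.8081)
2q̇ = q⊗(0,ω) = (0.0482170, -0.5604675, -0.3097117, 1.7685104)
q' = normalize(q + ½dt·q⊗(0,ω)) = (0.4605, 0.7287, 0.4020, 0.3088)
new position p' = (-2.5880, -0.7120, 2.9400)
v' = v + a·dt = (0.6340, -0.5920, 1.9750)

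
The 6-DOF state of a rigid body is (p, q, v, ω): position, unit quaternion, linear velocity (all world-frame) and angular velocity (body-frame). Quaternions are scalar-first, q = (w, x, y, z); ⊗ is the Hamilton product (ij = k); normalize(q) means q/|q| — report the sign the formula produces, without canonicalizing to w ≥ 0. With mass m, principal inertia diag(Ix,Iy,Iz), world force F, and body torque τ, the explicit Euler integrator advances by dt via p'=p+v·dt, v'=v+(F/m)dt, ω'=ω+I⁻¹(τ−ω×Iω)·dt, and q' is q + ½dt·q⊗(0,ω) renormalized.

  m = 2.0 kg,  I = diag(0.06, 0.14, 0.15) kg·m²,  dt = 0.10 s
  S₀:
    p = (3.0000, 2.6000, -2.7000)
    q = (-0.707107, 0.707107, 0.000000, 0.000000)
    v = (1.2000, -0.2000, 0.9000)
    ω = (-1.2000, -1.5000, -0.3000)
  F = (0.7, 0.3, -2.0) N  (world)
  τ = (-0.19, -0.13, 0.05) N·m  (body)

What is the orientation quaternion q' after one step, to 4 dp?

q' = (-0.6616, 0.7460, 0.0633, -0.0422)

q⊗(0,ω) = (0.8485284, 0.8485284, 1.2727926, -0.8485284)
updated quaternion q' = (-0.6616, 0.7460, 0.0633, -0.0422)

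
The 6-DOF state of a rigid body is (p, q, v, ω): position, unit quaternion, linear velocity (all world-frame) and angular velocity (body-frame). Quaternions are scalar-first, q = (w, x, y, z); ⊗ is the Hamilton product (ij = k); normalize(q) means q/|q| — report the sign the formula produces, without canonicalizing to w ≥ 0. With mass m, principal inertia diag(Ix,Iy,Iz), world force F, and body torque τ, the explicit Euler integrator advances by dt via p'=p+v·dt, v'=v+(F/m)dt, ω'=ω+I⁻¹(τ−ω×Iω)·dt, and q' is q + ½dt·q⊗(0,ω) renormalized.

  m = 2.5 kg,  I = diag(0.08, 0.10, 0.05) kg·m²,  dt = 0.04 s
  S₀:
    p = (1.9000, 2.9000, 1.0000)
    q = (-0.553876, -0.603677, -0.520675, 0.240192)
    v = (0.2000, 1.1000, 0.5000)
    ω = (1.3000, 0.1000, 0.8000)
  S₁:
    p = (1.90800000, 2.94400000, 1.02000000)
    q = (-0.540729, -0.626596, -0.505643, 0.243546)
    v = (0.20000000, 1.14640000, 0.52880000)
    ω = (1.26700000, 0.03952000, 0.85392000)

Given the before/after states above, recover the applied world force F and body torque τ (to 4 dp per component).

rate change Δω = (-0.03300000, -0.06048000, 0.05392000)
ω₀×(Iω₀) = (-0.0040, 0.0312, 0.0026)
applied torque τ = (-0.0700, -0.1200, 0.0700)
v₁ − v₀ = (0.00000000, 0.04640000, 0.02880000)
F = m·Δv/dt = (0.0000, 2.9000, 1.8000)

F = (0.0000, 2.9000, 1.8000)
τ = (-0.0700, -0.1200, 0.0700)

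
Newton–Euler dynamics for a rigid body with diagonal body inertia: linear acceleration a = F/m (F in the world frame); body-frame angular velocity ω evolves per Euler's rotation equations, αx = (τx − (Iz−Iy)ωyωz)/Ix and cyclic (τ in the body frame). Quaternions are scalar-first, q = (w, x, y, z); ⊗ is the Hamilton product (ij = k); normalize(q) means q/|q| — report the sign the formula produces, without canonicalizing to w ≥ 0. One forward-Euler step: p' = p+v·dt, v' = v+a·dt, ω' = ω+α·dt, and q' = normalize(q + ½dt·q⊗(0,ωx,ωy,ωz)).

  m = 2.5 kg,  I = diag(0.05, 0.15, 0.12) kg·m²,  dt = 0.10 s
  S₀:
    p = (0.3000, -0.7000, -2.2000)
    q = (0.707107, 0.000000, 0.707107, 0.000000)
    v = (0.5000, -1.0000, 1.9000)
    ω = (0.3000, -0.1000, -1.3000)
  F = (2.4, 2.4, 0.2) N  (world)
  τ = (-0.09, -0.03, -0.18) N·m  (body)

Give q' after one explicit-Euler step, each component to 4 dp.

Hamilton product q⊗(0,ω) = (0.0707107, -0.7071070, -0.0707107, -1.1313712)
updated quaternion q' = (0.7091, -0.0353, 0.7020, -0.0564)

q' = (0.7091, -0.0353, 0.7020, -0.0564)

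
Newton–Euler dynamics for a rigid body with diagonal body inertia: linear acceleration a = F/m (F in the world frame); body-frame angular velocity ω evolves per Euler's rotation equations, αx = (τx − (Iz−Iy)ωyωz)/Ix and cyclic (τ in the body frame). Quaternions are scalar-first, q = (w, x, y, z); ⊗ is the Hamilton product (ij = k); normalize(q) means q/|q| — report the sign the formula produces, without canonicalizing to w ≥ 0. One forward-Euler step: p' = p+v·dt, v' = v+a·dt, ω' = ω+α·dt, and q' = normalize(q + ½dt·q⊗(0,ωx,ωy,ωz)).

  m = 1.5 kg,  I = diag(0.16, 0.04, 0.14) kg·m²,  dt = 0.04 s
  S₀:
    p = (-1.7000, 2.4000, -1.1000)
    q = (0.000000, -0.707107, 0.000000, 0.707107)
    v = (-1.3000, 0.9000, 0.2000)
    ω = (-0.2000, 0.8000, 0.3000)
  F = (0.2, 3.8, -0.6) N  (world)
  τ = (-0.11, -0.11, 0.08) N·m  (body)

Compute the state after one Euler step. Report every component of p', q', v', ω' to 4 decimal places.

(τ − ω×Iω)/I = (-0.8375, -2.7200, 0.4343)
new body rate ω' = (-0.2335, 0.6912, 0.3174)
q⊗(0,ω) = (-0.3535535, -0.5656856, 0.0707107, -0.5656856)
updated quaternion q' = (-0.0071, -0.7183, 0.0014, 0.6957)
p' = p + v·dt = (-1.7520, 2.4360, -1.0920)
new velocity v' = (-1.2947, 1.0013, 0.1840)

p' = (-1.7520, 2.4360, -1.0920)
q' = (-0.0071, -0.7183, 0.0014, 0.6957)
v' = (-1.2947, 1.0013, 0.1840)
ω' = (-0.2335, 0.6912, 0.3174)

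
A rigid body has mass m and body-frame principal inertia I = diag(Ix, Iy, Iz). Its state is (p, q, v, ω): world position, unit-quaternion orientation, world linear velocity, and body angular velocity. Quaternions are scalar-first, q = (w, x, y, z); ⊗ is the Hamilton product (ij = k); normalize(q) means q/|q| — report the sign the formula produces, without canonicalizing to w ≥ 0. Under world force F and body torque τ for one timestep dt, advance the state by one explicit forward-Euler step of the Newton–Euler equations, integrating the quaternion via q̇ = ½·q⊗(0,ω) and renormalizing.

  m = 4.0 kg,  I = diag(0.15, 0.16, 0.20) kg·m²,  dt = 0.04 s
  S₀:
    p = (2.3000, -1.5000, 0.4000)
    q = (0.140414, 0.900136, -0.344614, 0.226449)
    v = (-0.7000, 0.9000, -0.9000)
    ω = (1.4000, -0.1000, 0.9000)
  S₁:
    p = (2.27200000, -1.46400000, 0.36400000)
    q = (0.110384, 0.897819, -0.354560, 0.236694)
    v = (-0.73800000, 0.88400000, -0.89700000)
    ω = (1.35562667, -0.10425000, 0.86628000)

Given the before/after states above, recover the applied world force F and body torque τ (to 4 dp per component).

ω₁ − ω₀ = (-0.04437333, -0.00425000, -0.03372000)
I·α + gyro = (-0.1700, -0.0800, -0.1700)
v₁ − v₀ = (-0.03800000, -0.01600000, 0.00300000)
F = m·Δv/dt = (-3.8000, -1.6000, 0.3000)

F = (-3.8000, -1.6000, 0.3000)
τ = (-0.1700, -0.0800, -0.1700)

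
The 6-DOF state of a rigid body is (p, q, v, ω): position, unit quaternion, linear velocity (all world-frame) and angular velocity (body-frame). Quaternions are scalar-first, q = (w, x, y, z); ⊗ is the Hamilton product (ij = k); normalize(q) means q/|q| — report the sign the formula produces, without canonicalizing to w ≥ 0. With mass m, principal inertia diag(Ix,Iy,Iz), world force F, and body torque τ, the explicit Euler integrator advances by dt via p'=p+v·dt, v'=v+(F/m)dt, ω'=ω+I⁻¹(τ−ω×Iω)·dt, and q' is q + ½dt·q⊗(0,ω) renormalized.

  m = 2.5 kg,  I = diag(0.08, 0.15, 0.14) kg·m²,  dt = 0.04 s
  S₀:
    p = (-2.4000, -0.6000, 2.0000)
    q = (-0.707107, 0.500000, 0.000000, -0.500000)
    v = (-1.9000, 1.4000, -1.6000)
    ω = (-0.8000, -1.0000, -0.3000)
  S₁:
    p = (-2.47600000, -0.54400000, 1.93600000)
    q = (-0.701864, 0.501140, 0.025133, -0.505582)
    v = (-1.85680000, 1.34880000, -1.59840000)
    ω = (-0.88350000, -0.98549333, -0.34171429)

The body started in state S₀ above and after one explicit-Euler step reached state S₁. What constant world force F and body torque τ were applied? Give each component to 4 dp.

v₁ − v₀ = (0.04320000, -0.05120000, 0.00160000)
m·(v₁−v₀)/dt = (2.7000, -3.2000, 0.1000)
Δω = ω₁−ω₀ = (-0.08350000, 0.01450667, -0.04171429)
τ = I·(Δω/dt) + ω₀×(Iω₀) = (-0.1700, 0.0400, -0.0900)

F = (2.7000, -3.2000, 0.1000)
τ = (-0.1700, 0.0400, -0.0900)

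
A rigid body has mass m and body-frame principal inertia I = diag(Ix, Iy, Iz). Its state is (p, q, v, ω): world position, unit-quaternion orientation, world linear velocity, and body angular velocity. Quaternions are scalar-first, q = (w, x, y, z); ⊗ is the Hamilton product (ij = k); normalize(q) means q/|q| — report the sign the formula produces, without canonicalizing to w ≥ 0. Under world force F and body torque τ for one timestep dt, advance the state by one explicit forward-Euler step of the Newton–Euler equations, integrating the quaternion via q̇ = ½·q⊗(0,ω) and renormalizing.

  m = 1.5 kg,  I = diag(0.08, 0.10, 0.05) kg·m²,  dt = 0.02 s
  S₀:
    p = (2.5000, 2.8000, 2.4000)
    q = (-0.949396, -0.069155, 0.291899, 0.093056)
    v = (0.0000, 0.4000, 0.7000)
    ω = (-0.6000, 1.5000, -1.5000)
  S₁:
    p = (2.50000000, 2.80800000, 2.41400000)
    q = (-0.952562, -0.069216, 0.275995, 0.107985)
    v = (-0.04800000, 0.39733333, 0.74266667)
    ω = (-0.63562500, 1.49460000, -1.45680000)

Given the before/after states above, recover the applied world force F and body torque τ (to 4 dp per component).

F = (-3.6000, -0.2000, 3.2000)
τ = (-0.0300, 0.0000, 0.0900)

ω₁ − ω₀ = (-0.03562500, -0.00540000, 0.04320000)
ω₀×(Iω₀) = (0.1125, 0.0270, -0.0180)
τ = I·(Δω/dt) + ω₀×(Iω₀) = (-0.0300, 0.0000, 0.0900)
Δv = v₁−v₀ = (-0.04800000, -0.00266667, 0.04266667)
F = m·Δv/dt = (-3.6000, -0.2000, 3.2000)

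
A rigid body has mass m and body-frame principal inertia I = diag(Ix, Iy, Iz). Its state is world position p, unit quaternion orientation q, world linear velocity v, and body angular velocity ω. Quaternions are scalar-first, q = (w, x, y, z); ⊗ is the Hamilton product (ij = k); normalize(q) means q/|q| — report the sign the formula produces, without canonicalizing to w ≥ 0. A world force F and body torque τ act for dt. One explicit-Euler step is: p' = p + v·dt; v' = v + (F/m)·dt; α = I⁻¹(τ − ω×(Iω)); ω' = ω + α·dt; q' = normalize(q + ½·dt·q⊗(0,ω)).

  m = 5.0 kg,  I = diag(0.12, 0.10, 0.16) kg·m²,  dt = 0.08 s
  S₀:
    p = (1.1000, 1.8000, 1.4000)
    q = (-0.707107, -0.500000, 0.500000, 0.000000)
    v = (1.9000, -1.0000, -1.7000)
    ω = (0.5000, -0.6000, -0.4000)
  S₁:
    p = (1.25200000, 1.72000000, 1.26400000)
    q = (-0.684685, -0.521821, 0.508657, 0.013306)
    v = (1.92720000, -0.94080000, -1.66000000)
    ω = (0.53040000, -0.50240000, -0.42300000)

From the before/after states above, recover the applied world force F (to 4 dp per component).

velocity change Δv = (0.02720000, 0.05920000, 0.04000000)
applied force F = (1.7000, 3.7000, 2.5000)

F = (1.7000, 3.7000, 2.5000)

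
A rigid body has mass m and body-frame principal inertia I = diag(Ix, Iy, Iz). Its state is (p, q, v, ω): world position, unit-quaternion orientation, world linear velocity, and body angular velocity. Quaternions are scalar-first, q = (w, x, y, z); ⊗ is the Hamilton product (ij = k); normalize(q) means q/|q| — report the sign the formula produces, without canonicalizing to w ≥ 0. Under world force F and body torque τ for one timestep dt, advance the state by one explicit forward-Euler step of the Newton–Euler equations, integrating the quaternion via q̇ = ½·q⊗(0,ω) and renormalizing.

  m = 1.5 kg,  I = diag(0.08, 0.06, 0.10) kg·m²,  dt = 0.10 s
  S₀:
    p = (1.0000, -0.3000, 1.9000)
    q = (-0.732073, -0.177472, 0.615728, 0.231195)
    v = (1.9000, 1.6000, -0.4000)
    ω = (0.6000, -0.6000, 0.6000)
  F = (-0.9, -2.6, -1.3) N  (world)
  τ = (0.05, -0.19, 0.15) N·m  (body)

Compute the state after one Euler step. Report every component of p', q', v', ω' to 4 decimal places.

p' = (1.1900, -0.1400, 1.8600)
q' = (-0.7142, -0.1738, 0.6491, 0.1958)
v' = (1.8400, 1.4267, -0.4867)
ω' = (0.6805, -0.9047, 0.7428)

precession coupling ω×(Iω) = (-0.0144, -0.0072, 0.0072)
(τ − ω×Iω)/I = (0.8050, -3.0467, 1.4280)
ω + α·dt = (0.6805, -0.9047, 0.7428)
2q̇ = q⊗(0,ω) = (0.3372030, 0.0689100, 0.6844440, -0.7021974)
updated quaternion q' = (-0.7142, -0.1738, 0.6491, 0.1958)
p' = p + v·dt = (1.1900, -0.1400, 1.8600)
new velocity v' = (1.8400, 1.4267, -0.4867)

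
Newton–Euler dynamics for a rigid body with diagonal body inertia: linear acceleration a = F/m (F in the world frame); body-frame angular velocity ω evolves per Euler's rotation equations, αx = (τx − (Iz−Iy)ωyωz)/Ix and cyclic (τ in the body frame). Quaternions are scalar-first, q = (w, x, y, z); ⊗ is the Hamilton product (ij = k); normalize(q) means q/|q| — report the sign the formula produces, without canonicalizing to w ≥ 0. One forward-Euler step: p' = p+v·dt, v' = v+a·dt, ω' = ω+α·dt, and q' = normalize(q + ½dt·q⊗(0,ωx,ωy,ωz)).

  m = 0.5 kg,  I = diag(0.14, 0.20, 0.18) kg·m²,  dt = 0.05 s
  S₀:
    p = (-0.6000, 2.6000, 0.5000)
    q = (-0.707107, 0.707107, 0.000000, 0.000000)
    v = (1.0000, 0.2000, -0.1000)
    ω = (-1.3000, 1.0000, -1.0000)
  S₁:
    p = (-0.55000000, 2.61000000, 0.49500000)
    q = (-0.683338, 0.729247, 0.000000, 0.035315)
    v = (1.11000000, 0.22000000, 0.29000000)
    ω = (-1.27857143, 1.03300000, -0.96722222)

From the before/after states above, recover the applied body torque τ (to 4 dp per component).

τ = (0.0800, 0.0800, 0.0400)

ω₁ − ω₀ = (0.02142857, 0.03300000, 0.03277778)
τ = I·(Δω/dt) + ω₀×(Iω₀) = (0.0800, 0.0800, 0.0400)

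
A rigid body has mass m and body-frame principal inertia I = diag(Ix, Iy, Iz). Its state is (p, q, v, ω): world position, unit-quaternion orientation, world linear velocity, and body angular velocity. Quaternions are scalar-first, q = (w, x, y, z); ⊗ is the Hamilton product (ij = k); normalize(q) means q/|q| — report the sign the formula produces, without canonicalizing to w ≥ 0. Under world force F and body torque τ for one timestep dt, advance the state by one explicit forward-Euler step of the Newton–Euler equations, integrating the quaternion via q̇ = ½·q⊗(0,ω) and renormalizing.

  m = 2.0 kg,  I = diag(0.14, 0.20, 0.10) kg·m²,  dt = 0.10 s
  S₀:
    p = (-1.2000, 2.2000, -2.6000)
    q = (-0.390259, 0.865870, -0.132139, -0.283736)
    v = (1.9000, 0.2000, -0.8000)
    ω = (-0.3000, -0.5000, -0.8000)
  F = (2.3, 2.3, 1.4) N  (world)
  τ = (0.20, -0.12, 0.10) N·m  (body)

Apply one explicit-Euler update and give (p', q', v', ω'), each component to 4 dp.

p' = (-1.0100, 2.2200, -2.6800)
q' = (-0.3914, 0.8689, -0.0834, -0.2914)
v' = (2.0150, 0.3150, -0.7300)
ω' = (-0.1286, -0.5648, -0.7090)

ω×(Iω) gyroscopic = (-0.0400, 0.0096, 0.0090)
(τ − ω×Iω)/I = (1.7143, -0.6480, 0.9100)
new body rate ω' = (-0.1286, -0.5648, -0.7090)
q⊗(0,ω) = (-0.0332973, 0.0809209, 0.9729463, -0.1603695)
updated quaternion q' = (-0.3914, 0.8689, -0.0834, -0.2914)
linear accel F/m = (1.1500, 1.1500, 0.7000)
p + v·dt = (-1.0100, 2.2200, -2.6800)
v' = v + a·dt = (2.0150, 0.3150, -0.7300)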